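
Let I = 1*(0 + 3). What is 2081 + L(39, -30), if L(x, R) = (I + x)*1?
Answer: 2123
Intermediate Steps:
I = 3 (I = 1*3 = 3)
L(x, R) = 3 + x (L(x, R) = (3 + x)*1 = 3 + x)
2081 + L(39, -30) = 2081 + (3 + 39) = 2081 + 42 = 2123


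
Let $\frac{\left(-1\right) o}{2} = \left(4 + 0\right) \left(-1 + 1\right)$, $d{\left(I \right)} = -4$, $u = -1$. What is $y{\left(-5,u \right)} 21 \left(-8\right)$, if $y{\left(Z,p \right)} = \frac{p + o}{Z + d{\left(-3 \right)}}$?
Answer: $- \frac{56}{3} \approx -18.667$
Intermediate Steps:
$o = 0$ ($o = - 2 \left(4 + 0\right) \left(-1 + 1\right) = - 2 \cdot 4 \cdot 0 = \left(-2\right) 0 = 0$)
$y{\left(Z,p \right)} = \frac{p}{-4 + Z}$ ($y{\left(Z,p \right)} = \frac{p + 0}{Z - 4} = \frac{p}{-4 + Z}$)
$y{\left(-5,u \right)} 21 \left(-8\right) = - \frac{1}{-4 - 5} \cdot 21 \left(-8\right) = - \frac{1}{-9} \cdot 21 \left(-8\right) = \left(-1\right) \left(- \frac{1}{9}\right) 21 \left(-8\right) = \frac{1}{9} \cdot 21 \left(-8\right) = \frac{7}{3} \left(-8\right) = - \frac{56}{3}$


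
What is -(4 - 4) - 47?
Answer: -47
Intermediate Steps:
-(4 - 4) - 47 = -0 - 47 = -1*0 - 47 = 0 - 47 = -47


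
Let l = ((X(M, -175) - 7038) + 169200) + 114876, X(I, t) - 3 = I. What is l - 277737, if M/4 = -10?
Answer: -736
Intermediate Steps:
M = -40 (M = 4*(-10) = -40)
X(I, t) = 3 + I
l = 277001 (l = (((3 - 40) - 7038) + 169200) + 114876 = ((-37 - 7038) + 169200) + 114876 = (-7075 + 169200) + 114876 = 162125 + 114876 = 277001)
l - 277737 = 277001 - 277737 = -736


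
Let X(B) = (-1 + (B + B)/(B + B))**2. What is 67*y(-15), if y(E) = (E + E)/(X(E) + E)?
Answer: 134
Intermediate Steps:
X(B) = 0 (X(B) = (-1 + (2*B)/((2*B)))**2 = (-1 + (2*B)*(1/(2*B)))**2 = (-1 + 1)**2 = 0**2 = 0)
y(E) = 2 (y(E) = (E + E)/(0 + E) = (2*E)/E = 2)
67*y(-15) = 67*2 = 134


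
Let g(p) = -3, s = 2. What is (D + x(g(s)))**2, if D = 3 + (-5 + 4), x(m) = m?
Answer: 1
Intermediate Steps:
D = 2 (D = 3 - 1 = 2)
(D + x(g(s)))**2 = (2 - 3)**2 = (-1)**2 = 1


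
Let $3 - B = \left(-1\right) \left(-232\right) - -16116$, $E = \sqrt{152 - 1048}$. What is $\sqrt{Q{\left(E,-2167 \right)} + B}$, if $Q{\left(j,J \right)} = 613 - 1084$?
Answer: $4 i \sqrt{1051} \approx 129.68 i$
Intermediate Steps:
$E = 8 i \sqrt{14}$ ($E = \sqrt{-896} = 8 i \sqrt{14} \approx 29.933 i$)
$Q{\left(j,J \right)} = -471$
$B = -16345$ ($B = 3 - \left(\left(-1\right) \left(-232\right) - -16116\right) = 3 - \left(232 + 16116\right) = 3 - 16348 = -16345$)
$\sqrt{Q{\left(E,-2167 \right)} + B} = \sqrt{-471 - 16345} = \sqrt{-16816} = 4 i \sqrt{1051}$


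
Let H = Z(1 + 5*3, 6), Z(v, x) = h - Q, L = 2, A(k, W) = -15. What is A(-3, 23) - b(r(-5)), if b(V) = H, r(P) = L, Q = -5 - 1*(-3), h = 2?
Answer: -19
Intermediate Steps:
Q = -2 (Q = -5 + 3 = -2)
r(P) = 2
Z(v, x) = 4 (Z(v, x) = 2 - 1*(-2) = 2 + 2 = 4)
H = 4
b(V) = 4
A(-3, 23) - b(r(-5)) = -15 - 1*4 = -15 - 4 = -19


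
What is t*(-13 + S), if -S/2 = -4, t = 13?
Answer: -65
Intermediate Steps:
S = 8 (S = -2*(-4) = 8)
t*(-13 + S) = 13*(-13 + 8) = 13*(-5) = -65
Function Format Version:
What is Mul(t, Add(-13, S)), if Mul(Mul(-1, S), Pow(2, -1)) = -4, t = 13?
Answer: -65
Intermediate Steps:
S = 8 (S = Mul(-2, -4) = 8)
Mul(t, Add(-13, S)) = Mul(13, Add(-13, 8)) = Mul(13, -5) = -65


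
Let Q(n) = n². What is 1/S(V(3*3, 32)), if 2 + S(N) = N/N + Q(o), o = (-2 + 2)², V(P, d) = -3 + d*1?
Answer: -1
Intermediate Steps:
V(P, d) = -3 + d
o = 0 (o = 0² = 0)
S(N) = -1 (S(N) = -2 + (N/N + 0²) = -2 + (1 + 0) = -2 + 1 = -1)
1/S(V(3*3, 32)) = 1/(-1) = -1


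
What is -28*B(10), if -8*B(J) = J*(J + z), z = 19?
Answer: 1015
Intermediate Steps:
B(J) = -J*(19 + J)/8 (B(J) = -J*(J + 19)/8 = -J*(19 + J)/8)
-28*B(10) = -(-7)*10*(19 + 10)/2 = -(-7)*10*29/2 = -28*(-145/4) = 1015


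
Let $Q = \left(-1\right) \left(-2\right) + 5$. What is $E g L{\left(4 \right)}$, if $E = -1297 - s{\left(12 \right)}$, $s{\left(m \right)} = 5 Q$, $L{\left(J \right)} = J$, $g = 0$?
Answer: $0$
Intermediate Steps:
$Q = 7$ ($Q = 2 + 5 = 7$)
$s{\left(m \right)} = 35$ ($s{\left(m \right)} = 5 \cdot 7 = 35$)
$E = -1332$ ($E = -1297 - 35 = -1332$)
$E g L{\left(4 \right)} = - 1332 \cdot 0 \cdot 4 = \left(-1332\right) 0 = 0$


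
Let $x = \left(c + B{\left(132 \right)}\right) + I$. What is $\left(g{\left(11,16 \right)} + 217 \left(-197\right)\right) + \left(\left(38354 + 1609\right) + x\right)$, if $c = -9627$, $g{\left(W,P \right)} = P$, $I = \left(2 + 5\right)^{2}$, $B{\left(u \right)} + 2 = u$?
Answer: $-12218$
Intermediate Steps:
$B{\left(u \right)} = -2 + u$
$I = 49$ ($I = 7^{2} = 49$)
$x = -9448$ ($x = \left(-9627 + \left(-2 + 132\right)\right) + 49 = \left(-9627 + 130\right) + 49 = -9497 + 49 = -9448$)
$\left(g{\left(11,16 \right)} + 217 \left(-197\right)\right) + \left(\left(38354 + 1609\right) + x\right) = \left(16 + 217 \left(-197\right)\right) + \left(\left(38354 + 1609\right) - 9448\right) = \left(16 - 42749\right) + \left(39963 - 9448\right) = -42733 + 30515 = -12218$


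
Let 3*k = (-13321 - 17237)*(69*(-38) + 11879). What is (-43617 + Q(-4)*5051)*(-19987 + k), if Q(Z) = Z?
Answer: 6019072685769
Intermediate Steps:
k = -94291802 (k = ((-13321 - 17237)*(69*(-38) + 11879))/3 = (-30558*(-2622 + 11879))/3 = (-30558*9257)/3 = (⅓)*(-282875406) = -94291802)
(-43617 + Q(-4)*5051)*(-19987 + k) = (-43617 - 4*5051)*(-19987 - 94291802) = (-43617 - 20204)*(-94311789) = -63821*(-94311789) = 6019072685769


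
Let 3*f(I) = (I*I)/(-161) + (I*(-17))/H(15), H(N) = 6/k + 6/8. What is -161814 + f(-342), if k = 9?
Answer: -25870794/161 ≈ -1.6069e+5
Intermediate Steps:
H(N) = 17/12 (H(N) = 6/9 + 6/8 = 6*(⅑) + 6*(⅛) = ⅔ + ¾ = 17/12)
f(I) = -4*I - I²/483 (f(I) = ((I*I)/(-161) + (I*(-17))/(17/12))/3 = (I²*(-1/161) - 17*I*(12/17))/3 = (-I²/161 - 12*I)/3 = (-12*I - I²/161)/3 = -4*I - I²/483)
-161814 + f(-342) = -161814 - 1/483*(-342)*(1932 - 342) = -161814 - 1/483*(-342)*1590 = -161814 + 181260/161 = -25870794/161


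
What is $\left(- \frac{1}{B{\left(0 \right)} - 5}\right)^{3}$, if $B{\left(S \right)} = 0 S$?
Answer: $\frac{1}{125} \approx 0.008$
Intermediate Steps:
$B{\left(S \right)} = 0$
$\left(- \frac{1}{B{\left(0 \right)} - 5}\right)^{3} = \left(- \frac{1}{0 - 5}\right)^{3} = \left(- \frac{1}{-5}\right)^{3} = \left(\left(-1\right) \left(- \frac{1}{5}\right)\right)^{3} = \left(\frac{1}{5}\right)^{3} = \frac{1}{125}$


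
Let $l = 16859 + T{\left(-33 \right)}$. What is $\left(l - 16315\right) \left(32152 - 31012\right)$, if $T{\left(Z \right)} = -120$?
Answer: $483360$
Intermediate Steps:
$l = 16739$ ($l = 16859 - 120 = 16739$)
$\left(l - 16315\right) \left(32152 - 31012\right) = \left(16739 - 16315\right) \left(32152 - 31012\right) = 424 \cdot 1140 = 483360$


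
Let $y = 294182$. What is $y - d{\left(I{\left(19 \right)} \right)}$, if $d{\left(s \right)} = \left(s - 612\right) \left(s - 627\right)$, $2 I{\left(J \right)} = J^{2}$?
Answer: $\frac{406069}{4} \approx 1.0152 \cdot 10^{5}$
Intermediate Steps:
$I{\left(J \right)} = \frac{J^{2}}{2}$
$d{\left(s \right)} = \left(-627 + s\right) \left(-612 + s\right)$ ($d{\left(s \right)} = \left(-612 + s\right) \left(-627 + s\right) = \left(-627 + s\right) \left(-612 + s\right)$)
$y - d{\left(I{\left(19 \right)} \right)} = 294182 - \left(383724 + \left(\frac{19^{2}}{2}\right)^{2} - 1239 \frac{19^{2}}{2}\right) = 294182 - \left(383724 + \left(\frac{1}{2} \cdot 361\right)^{2} - 1239 \cdot \frac{1}{2} \cdot 361\right) = 294182 - \left(383724 + \left(\frac{361}{2}\right)^{2} - \frac{447279}{2}\right) = 294182 - \left(383724 + \frac{130321}{4} - \frac{447279}{2}\right) = 294182 - \frac{770659}{4} = \frac{406069}{4}$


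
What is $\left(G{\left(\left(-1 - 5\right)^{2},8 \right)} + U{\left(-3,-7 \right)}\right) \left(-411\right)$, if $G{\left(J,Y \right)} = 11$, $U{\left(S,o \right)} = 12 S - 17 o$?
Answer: $-38634$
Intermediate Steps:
$U{\left(S,o \right)} = - 17 o + 12 S$
$\left(G{\left(\left(-1 - 5\right)^{2},8 \right)} + U{\left(-3,-7 \right)}\right) \left(-411\right) = \left(11 + \left(\left(-17\right) \left(-7\right) + 12 \left(-3\right)\right)\right) \left(-411\right) = \left(11 + \left(119 - 36\right)\right) \left(-411\right) = \left(11 + 83\right) \left(-411\right) = 94 \left(-411\right) = -38634$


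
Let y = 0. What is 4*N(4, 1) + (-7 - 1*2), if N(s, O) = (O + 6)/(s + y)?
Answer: -2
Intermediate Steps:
N(s, O) = (6 + O)/s (N(s, O) = (O + 6)/(s + 0) = (6 + O)/s)
4*N(4, 1) + (-7 - 1*2) = 4*((6 + 1)/4) + (-7 - 1*2) = 4*((1/4)*7) + (-7 - 2) = 4*(7/4) - 9 = 7 - 9 = -2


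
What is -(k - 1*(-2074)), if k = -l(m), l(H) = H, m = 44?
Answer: -2030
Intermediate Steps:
k = -44 (k = -1*44 = -44)
-(k - 1*(-2074)) = -(-44 - 1*(-2074)) = -(-44 + 2074) = -1*2030 = -2030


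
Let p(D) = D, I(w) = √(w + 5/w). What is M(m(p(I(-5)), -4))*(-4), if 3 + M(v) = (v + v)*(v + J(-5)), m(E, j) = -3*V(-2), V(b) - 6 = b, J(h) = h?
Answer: -1620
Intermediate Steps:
V(b) = 6 + b
m(E, j) = -12 (m(E, j) = -3*(6 - 2) = -3*4 = -12)
M(v) = -3 + 2*v*(-5 + v) (M(v) = -3 + (v + v)*(v - 5) = -3 + (2*v)*(-5 + v) = -3 + 2*v*(-5 + v))
M(m(p(I(-5)), -4))*(-4) = (-3 - 10*(-12) + 2*(-12)²)*(-4) = (-3 + 120 + 2*144)*(-4) = (-3 + 120 + 288)*(-4) = 405*(-4) = -1620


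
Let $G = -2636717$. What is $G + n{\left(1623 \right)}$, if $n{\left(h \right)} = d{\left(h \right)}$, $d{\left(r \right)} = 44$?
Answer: $-2636673$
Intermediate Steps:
$n{\left(h \right)} = 44$
$G + n{\left(1623 \right)} = -2636717 + 44 = -2636673$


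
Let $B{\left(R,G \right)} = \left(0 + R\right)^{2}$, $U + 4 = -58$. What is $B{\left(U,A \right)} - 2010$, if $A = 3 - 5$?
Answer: $1834$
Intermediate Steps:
$U = -62$ ($U = -4 - 58 = -62$)
$A = -2$ ($A = 3 - 5 = -2$)
$B{\left(R,G \right)} = R^{2}$
$B{\left(U,A \right)} - 2010 = \left(-62\right)^{2} - 2010 = 3844 - 2010 = 1834$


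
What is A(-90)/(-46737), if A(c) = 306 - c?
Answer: -44/5193 ≈ -0.0084729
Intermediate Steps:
A(-90)/(-46737) = (306 - 1*(-90))/(-46737) = (306 + 90)*(-1/46737) = 396*(-1/46737) = -44/5193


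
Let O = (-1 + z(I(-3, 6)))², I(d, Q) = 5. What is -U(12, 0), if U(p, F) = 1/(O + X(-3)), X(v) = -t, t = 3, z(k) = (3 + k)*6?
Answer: -1/2206 ≈ -0.00045331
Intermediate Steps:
z(k) = 18 + 6*k
X(v) = -3 (X(v) = -1*3 = -3)
O = 2209 (O = (-1 + (18 + 6*5))² = (-1 + (18 + 30))² = (-1 + 48)² = 47² = 2209)
U(p, F) = 1/2206 (U(p, F) = 1/(2209 - 3) = 1/2206)
-U(12, 0) = -1*1/2206 = -1/2206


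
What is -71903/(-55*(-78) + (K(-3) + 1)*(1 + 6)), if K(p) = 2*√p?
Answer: -23766707/1420369 + 77434*I*√3/1420369 ≈ -16.733 + 0.094426*I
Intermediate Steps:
-71903/(-55*(-78) + (K(-3) + 1)*(1 + 6)) = -71903/(-55*(-78) + (2*√(-3) + 1)*(1 + 6)) = -71903/(4290 + (2*(I*√3) + 1)*7) = -71903/(4290 + (2*I*√3 + 1)*7) = -71903/(4290 + (1 + 2*I*√3)*7) = -71903/(4290 + (7 + 14*I*√3)) = -71903/(4297 + 14*I*√3)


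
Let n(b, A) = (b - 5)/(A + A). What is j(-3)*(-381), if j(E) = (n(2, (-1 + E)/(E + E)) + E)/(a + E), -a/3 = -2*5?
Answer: 889/12 ≈ 74.083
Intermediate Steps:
n(b, A) = (-5 + b)/(2*A) (n(b, A) = (-5 + b)/((2*A)) = (-5 + b)*(1/(2*A)) = (-5 + b)/(2*A))
a = 30 (a = -(-6)*5 = -3*(-10) = 30)
j(E) = (E - 3*E/(-1 + E))/(30 + E) (j(E) = ((-5 + 2)/(2*(((-1 + E)/(E + E)))) + E)/(30 + E) = ((½)*(-3)/((-1 + E)/((2*E))) + E)/(30 + E) = ((½)*(-3)/((-1 + E)*(1/(2*E))) + E)/(30 + E) = ((½)*(-3)/((-1 + E)/(2*E)) + E)/(30 + E) = ((½)*(2*E/(-1 + E))*(-3) + E)/(30 + E) = (-3*E/(-1 + E) + E)/(30 + E) = (E - 3*E/(-1 + E))/(30 + E))
j(-3)*(-381) = -3*(-4 - 3)/((-1 - 3)*(30 - 3))*(-381) = -3*(-7)/(-4*27)*(-381) = -3*(-¼)*1/27*(-7)*(-381) = -7/36*(-381) = 889/12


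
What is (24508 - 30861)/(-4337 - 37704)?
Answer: 6353/42041 ≈ 0.15111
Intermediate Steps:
(24508 - 30861)/(-4337 - 37704) = -6353/(-42041) = -6353*(-1/42041) = 6353/42041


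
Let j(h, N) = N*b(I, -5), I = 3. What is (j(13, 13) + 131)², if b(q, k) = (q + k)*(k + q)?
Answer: 33489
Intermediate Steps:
b(q, k) = (k + q)² (b(q, k) = (k + q)*(k + q) = (k + q)²)
j(h, N) = 4*N (j(h, N) = N*(-5 + 3)² = N*(-2)² = N*4 = 4*N)
(j(13, 13) + 131)² = (4*13 + 131)² = (52 + 131)² = 183² = 33489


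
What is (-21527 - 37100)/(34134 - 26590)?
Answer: -2549/328 ≈ -7.7713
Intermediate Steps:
(-21527 - 37100)/(34134 - 26590) = -58627/7544 = -58627*1/7544 = -2549/328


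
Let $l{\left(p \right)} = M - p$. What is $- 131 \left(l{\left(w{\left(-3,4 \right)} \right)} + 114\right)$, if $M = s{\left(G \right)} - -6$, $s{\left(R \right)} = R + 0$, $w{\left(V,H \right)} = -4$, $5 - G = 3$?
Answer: $-16506$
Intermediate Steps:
$G = 2$ ($G = 5 - 3 = 2$)
$s{\left(R \right)} = R$
$M = 8$ ($M = 2 - -6 = 2 + 6 = 8$)
$l{\left(p \right)} = 8 - p$
$- 131 \left(l{\left(w{\left(-3,4 \right)} \right)} + 114\right) = - 131 \left(\left(8 - -4\right) + 114\right) = - 131 \left(\left(8 + 4\right) + 114\right) = - 131 \left(12 + 114\right) = \left(-131\right) 126 = -16506$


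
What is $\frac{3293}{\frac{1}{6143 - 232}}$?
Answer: $19464923$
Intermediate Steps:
$\frac{3293}{\frac{1}{6143 - 232}} = \frac{3293}{\frac{1}{5911}} = 3293 \frac{1}{\frac{1}{5911}} = 3293 \cdot 5911 = 19464923$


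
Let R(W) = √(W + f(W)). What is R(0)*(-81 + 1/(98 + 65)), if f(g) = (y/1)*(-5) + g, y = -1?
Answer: -13202*√5/163 ≈ -181.11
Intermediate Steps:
f(g) = 5 + g (f(g) = -1/1*(-5) + g = -1*1*(-5) + g = -1*(-5) + g = 5 + g)
R(W) = √(5 + 2*W) (R(W) = √(W + (5 + W)) = √(5 + 2*W))
R(0)*(-81 + 1/(98 + 65)) = √(5 + 2*0)*(-81 + 1/(98 + 65)) = √(5 + 0)*(-81 + 1/163) = √5*(-81 + 1/163) = √5*(-13202/163) = -13202*√5/163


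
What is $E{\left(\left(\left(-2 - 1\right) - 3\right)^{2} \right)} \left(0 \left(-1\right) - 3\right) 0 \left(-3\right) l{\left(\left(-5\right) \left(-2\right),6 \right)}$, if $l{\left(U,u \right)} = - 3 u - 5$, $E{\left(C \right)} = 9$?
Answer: $0$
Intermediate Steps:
$l{\left(U,u \right)} = -5 - 3 u$
$E{\left(\left(\left(-2 - 1\right) - 3\right)^{2} \right)} \left(0 \left(-1\right) - 3\right) 0 \left(-3\right) l{\left(\left(-5\right) \left(-2\right),6 \right)} = 9 \left(0 \left(-1\right) - 3\right) 0 \left(-3\right) \left(-5 - 18\right) = 9 \left(0 - 3\right) 0 \left(-5 - 18\right) = 9 \left(-3\right) 0 \left(-23\right) = \left(-27\right) 0 = 0$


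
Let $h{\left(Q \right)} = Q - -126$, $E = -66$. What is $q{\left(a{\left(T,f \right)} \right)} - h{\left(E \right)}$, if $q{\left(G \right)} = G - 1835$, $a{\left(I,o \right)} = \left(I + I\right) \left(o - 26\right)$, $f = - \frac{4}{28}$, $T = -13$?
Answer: $- \frac{8507}{7} \approx -1215.3$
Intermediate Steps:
$f = - \frac{1}{7}$ ($f = \left(-4\right) \frac{1}{28} = - \frac{1}{7} \approx -0.14286$)
$a{\left(I,o \right)} = 2 I \left(-26 + o\right)$
$h{\left(Q \right)} = 126 + Q$ ($h{\left(Q \right)} = Q + 126 = 126 + Q$)
$q{\left(G \right)} = -1835 + G$
$q{\left(a{\left(T,f \right)} \right)} - h{\left(E \right)} = \left(-1835 + 2 \left(-13\right) \left(-26 - \frac{1}{7}\right)\right) - \left(126 - 66\right) = \left(-1835 + 2 \left(-13\right) \left(- \frac{183}{7}\right)\right) - 60 = \left(-1835 + \frac{4758}{7}\right) - 60 = - \frac{8087}{7} - 60 = - \frac{8507}{7}$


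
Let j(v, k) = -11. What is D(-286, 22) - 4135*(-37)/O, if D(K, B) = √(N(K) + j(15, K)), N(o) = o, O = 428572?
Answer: 152995/428572 + 3*I*√33 ≈ 0.35699 + 17.234*I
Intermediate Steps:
D(K, B) = √(-11 + K) (D(K, B) = √(K - 11) = √(-11 + K))
D(-286, 22) - 4135*(-37)/O = √(-11 - 286) - 4135*(-37)/428572 = √(-297) - (-152995)/428572 = 3*I*√33 - 1*(-152995/428572) = 3*I*√33 + 152995/428572 = 152995/428572 + 3*I*√33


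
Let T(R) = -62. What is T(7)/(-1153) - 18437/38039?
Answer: -18899443/43858967 ≈ -0.43091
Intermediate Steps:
T(7)/(-1153) - 18437/38039 = -62/(-1153) - 18437/38039 = -62*(-1/1153) - 18437*1/38039 = 62/1153 - 18437/38039 = -18899443/43858967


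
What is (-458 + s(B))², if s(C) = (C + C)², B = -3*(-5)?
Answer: 195364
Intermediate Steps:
B = 15
s(C) = 4*C² (s(C) = (2*C)² = 4*C²)
(-458 + s(B))² = (-458 + 4*15²)² = (-458 + 4*225)² = (-458 + 900)² = 442² = 195364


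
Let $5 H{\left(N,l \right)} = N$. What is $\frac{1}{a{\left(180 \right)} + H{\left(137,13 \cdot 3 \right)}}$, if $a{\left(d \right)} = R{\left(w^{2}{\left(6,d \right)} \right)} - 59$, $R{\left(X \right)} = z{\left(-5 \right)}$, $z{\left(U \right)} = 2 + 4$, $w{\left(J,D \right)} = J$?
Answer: $- \frac{5}{128} \approx -0.039063$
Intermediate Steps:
$H{\left(N,l \right)} = \frac{N}{5}$
$z{\left(U \right)} = 6$
$R{\left(X \right)} = 6$
$a{\left(d \right)} = -53$ ($a{\left(d \right)} = 6 - 59 = -53$)
$\frac{1}{a{\left(180 \right)} + H{\left(137,13 \cdot 3 \right)}} = \frac{1}{-53 + \frac{1}{5} \cdot 137} = \frac{1}{-53 + \frac{137}{5}} = \frac{1}{- \frac{128}{5}} = - \frac{5}{128}$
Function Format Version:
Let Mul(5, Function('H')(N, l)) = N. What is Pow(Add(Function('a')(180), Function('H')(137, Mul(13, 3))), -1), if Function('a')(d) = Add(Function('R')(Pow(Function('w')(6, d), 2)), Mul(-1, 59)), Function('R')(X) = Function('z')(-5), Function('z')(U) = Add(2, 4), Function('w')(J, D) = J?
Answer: Rational(-5, 128) ≈ -0.039063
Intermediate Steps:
Function('H')(N, l) = Mul(Rational(1, 5), N)
Function('z')(U) = 6
Function('R')(X) = 6
Function('a')(d) = -53 (Function('a')(d) = Add(6, Mul(-1, 59)) = Add(6, -59) = -53)
Pow(Add(Function('a')(180), Function('H')(137, Mul(13, 3))), -1) = Pow(Add(-53, Mul(Rational(1, 5), 137)), -1) = Pow(Add(-53, Rational(137, 5)), -1) = Pow(Rational(-128, 5), -1) = Rational(-5, 128)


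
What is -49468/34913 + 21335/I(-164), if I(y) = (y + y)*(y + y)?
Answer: -4577096457/3756080192 ≈ -1.2186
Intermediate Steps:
I(y) = 4*y**2 (I(y) = (2*y)*(2*y) = 4*y**2)
-49468/34913 + 21335/I(-164) = -49468/34913 + 21335/((4*(-164)**2)) = -49468*1/34913 + 21335/((4*26896)) = -49468/34913 + 21335/107584 = -4577096457/3756080192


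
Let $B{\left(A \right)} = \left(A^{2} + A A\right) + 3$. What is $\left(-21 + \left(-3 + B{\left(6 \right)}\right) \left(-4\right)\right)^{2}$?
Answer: $95481$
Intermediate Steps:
$B{\left(A \right)} = 3 + 2 A^{2}$ ($B{\left(A \right)} = \left(A^{2} + A^{2}\right) + 3 = 2 A^{2} + 3 = 3 + 2 A^{2}$)
$\left(-21 + \left(-3 + B{\left(6 \right)}\right) \left(-4\right)\right)^{2} = \left(-21 + \left(-3 + \left(3 + 2 \cdot 6^{2}\right)\right) \left(-4\right)\right)^{2} = \left(-21 + \left(-3 + \left(3 + 2 \cdot 36\right)\right) \left(-4\right)\right)^{2} = \left(-21 + \left(-3 + \left(3 + 72\right)\right) \left(-4\right)\right)^{2} = \left(-21 + \left(-3 + 75\right) \left(-4\right)\right)^{2} = \left(-21 + 72 \left(-4\right)\right)^{2} = \left(-21 - 288\right)^{2} = \left(-309\right)^{2} = 95481$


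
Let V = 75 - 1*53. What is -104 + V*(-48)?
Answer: -1160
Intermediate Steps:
V = 22 (V = 75 - 53 = 22)
-104 + V*(-48) = -104 + 22*(-48) = -104 - 1056 = -1160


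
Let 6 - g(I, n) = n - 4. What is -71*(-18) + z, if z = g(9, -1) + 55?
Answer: 1344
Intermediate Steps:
g(I, n) = 10 - n (g(I, n) = 6 - (n - 4) = 6 - (-4 + n) = 6 + (4 - n) = 10 - n)
z = 66 (z = (10 - 1*(-1)) + 55 = (10 + 1) + 55 = 11 + 55 = 66)
-71*(-18) + z = -71*(-18) + 66 = 1278 + 66 = 1344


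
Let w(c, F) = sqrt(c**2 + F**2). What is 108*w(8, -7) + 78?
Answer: 78 + 108*sqrt(113) ≈ 1226.1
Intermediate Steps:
w(c, F) = sqrt(F**2 + c**2)
108*w(8, -7) + 78 = 108*sqrt((-7)**2 + 8**2) + 78 = 108*sqrt(49 + 64) + 78 = 108*sqrt(113) + 78 = 78 + 108*sqrt(113)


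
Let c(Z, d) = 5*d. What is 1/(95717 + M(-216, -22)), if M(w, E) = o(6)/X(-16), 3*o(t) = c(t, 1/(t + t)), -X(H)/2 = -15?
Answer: 216/20674873 ≈ 1.0447e-5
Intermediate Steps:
X(H) = 30 (X(H) = -2*(-15) = 30)
o(t) = 5/(6*t) (o(t) = (5/(t + t))/3 = (5/((2*t)))/3 = (5*(1/(2*t)))/3 = (5/(2*t))/3 = 5/(6*t))
M(w, E) = 1/216 (M(w, E) = ((⅚)/6)/30 = ((⅚)*(⅙))*(1/30) = (5/36)*(1/30) = 1/216)
1/(95717 + M(-216, -22)) = 1/(95717 + 1/216) = 1/(20674873/216) = 216/20674873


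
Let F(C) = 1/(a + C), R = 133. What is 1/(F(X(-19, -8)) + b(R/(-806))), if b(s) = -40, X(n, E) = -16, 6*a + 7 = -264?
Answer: -367/14686 ≈ -0.024990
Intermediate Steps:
a = -271/6 (a = -7/6 + (1/6)*(-264) = -7/6 - 44 = -271/6 ≈ -45.167)
F(C) = 1/(-271/6 + C)
1/(F(X(-19, -8)) + b(R/(-806))) = 1/(6/(-271 + 6*(-16)) - 40) = 1/(6/(-271 - 96) - 40) = 1/(6/(-367) - 40) = 1/(6*(-1/367) - 40) = 1/(-6/367 - 40) = 1/(-14686/367) = -367/14686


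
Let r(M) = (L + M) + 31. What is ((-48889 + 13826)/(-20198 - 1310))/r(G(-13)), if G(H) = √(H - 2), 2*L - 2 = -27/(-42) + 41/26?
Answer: 9613678529/197924875072 - 290356703*I*√15/197924875072 ≈ 0.048572 - 0.0056817*I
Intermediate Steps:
L = 192/91 (L = 1 + (-27/(-42) + 41/26)/2 = 1 + (-27*(-1/42) + 41*(1/26))/2 = 1 + (9/14 + 41/26)/2 = 1 + (½)*(202/91) = 1 + 101/91 = 192/91 ≈ 2.1099)
G(H) = √(-2 + H)
r(M) = 3013/91 + M (r(M) = (192/91 + M) + 31 = 3013/91 + M)
((-48889 + 13826)/(-20198 - 1310))/r(G(-13)) = ((-48889 + 13826)/(-20198 - 1310))/(3013/91 + √(-2 - 13)) = (-35063/(-21508))/(3013/91 + √(-15)) = (-35063*(-1/21508))/(3013/91 + I*√15) = 35063/(21508*(3013/91 + I*√15))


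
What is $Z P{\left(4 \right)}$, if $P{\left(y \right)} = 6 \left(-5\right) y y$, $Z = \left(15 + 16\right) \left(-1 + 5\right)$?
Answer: $-59520$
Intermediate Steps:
$Z = 124$ ($Z = 31 \cdot 4 = 124$)
$P{\left(y \right)} = - 30 y^{2}$ ($P{\left(y \right)} = - 30 y y = - 30 y^{2}$)
$Z P{\left(4 \right)} = 124 \left(- 30 \cdot 4^{2}\right) = 124 \left(\left(-30\right) 16\right) = 124 \left(-480\right) = -59520$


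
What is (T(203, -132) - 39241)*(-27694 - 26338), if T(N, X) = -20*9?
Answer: 2129995472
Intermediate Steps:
T(N, X) = -180
(T(203, -132) - 39241)*(-27694 - 26338) = (-180 - 39241)*(-27694 - 26338) = -39421*(-54032) = 2129995472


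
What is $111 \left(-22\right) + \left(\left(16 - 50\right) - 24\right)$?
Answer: $-2500$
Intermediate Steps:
$111 \left(-22\right) + \left(\left(16 - 50\right) - 24\right) = -2442 - 58 = -2500$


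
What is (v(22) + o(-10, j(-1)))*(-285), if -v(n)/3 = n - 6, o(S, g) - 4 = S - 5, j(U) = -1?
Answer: 16815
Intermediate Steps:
o(S, g) = -1 + S (o(S, g) = 4 + (S - 5) = 4 + (-5 + S) = -1 + S)
v(n) = 18 - 3*n (v(n) = -3*(n - 6) = -3*(-6 + n) = 18 - 3*n)
(v(22) + o(-10, j(-1)))*(-285) = ((18 - 3*22) + (-1 - 10))*(-285) = ((18 - 66) - 11)*(-285) = (-48 - 11)*(-285) = -59*(-285) = 16815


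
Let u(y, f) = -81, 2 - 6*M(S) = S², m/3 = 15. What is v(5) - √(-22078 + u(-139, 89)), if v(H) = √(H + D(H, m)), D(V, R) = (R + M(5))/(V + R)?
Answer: √5241/30 - I*√22159 ≈ 2.4132 - 148.86*I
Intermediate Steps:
m = 45 (m = 3*15 = 45)
M(S) = ⅓ - S²/6
D(V, R) = (-23/6 + R)/(R + V) (D(V, R) = (R + (⅓ - ⅙*5²))/(V + R) = (R + (⅓ - ⅙*25))/(R + V) = (R + (⅓ - 25/6))/(R + V) = (R - 23/6)/(R + V) = (-23/6 + R)/(R + V))
v(H) = √(H + 247/(6*(45 + H))) (v(H) = √(H + (-23/6 + 45)/(45 + H)) = √(H + (247/6)/(45 + H)) = √(H + 247/(6*(45 + H))))
v(5) - √(-22078 + u(-139, 89)) = √6*√(6*5 + 247/(45 + 5))/6 - √(-22078 - 81) = √6*√(30 + 247/50)/6 - √(-22159) = √6*√(30 + 247*(1/50))/6 - I*√22159 = √6*√(30 + 247/50)/6 - I*√22159 = √6*√(1747/50)/6 - I*√22159 = √6*(√3494/10)/6 - I*√22159 = √5241/30 - I*√22159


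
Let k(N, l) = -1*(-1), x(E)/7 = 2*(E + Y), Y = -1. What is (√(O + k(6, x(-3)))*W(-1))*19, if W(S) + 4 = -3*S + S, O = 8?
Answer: -114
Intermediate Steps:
x(E) = -14 + 14*E (x(E) = 7*(2*(E - 1)) = 7*(2*(-1 + E)) = 7*(-2 + 2*E) = -14 + 14*E)
W(S) = -4 - 2*S (W(S) = -4 + (-3*S + S) = -4 - 2*S)
k(N, l) = 1
(√(O + k(6, x(-3)))*W(-1))*19 = (√(8 + 1)*(-4 - 2*(-1)))*19 = (√9*(-4 + 2))*19 = (3*(-2))*19 = -6*19 = -114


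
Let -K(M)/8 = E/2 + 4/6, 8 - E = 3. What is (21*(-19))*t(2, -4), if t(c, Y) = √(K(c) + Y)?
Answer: -266*I*√66 ≈ -2161.0*I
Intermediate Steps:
E = 5 (E = 8 - 1*3 = 8 - 3 = 5)
K(M) = -76/3 (K(M) = -8*(5/2 + 4/6) = -8*(5*(½) + 4*(⅙)) = -8*(5/2 + ⅔) = -8*19/6 = -76/3)
t(c, Y) = √(-76/3 + Y)
(21*(-19))*t(2, -4) = (21*(-19))*(√(-228 + 9*(-4))/3) = -133*√(-228 - 36) = -133*√(-264) = -133*2*I*√66 = -266*I*√66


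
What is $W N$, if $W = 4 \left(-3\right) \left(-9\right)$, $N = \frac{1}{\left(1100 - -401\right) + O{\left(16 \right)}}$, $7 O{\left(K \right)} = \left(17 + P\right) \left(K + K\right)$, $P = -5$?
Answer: $\frac{756}{10891} \approx 0.069415$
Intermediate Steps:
$O{\left(K \right)} = \frac{24 K}{7}$ ($O{\left(K \right)} = \frac{\left(17 - 5\right) \left(K + K\right)}{7} = \frac{12 \cdot 2 K}{7} = \frac{24 K}{7}$)
$N = \frac{7}{10891}$ ($N = \frac{1}{\left(1100 - -401\right) + \frac{24}{7} \cdot 16} = \frac{1}{\left(1100 + 401\right) + \frac{384}{7}} = \frac{1}{1501 + \frac{384}{7}} = \frac{1}{\frac{10891}{7}} = \frac{7}{10891} \approx 0.00064273$)
$W = 108$ ($W = \left(-12\right) \left(-9\right) = 108$)
$W N = 108 \cdot \frac{7}{10891} = \frac{756}{10891}$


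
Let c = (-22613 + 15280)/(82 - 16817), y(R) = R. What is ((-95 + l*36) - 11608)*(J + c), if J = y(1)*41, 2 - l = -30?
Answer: -7316780868/16735 ≈ -4.3721e+5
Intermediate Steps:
l = 32 (l = 2 - 1*(-30) = 2 + 30 = 32)
J = 41 (J = 1*41 = 41)
c = 7333/16735 (c = -7333/(-16735) = -7333*(-1/16735) = 7333/16735 ≈ 0.43818)
((-95 + l*36) - 11608)*(J + c) = ((-95 + 32*36) - 11608)*(41 + 7333/16735) = ((-95 + 1152) - 11608)*(693468/16735) = (1057 - 11608)*(693468/16735) = -10551*693468/16735 = -7316780868/16735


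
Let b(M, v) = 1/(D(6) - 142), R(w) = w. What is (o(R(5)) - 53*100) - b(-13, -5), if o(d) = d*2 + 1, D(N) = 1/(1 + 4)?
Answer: -3749896/709 ≈ -5289.0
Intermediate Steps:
D(N) = ⅕ (D(N) = 1/5 = ⅕)
o(d) = 1 + 2*d (o(d) = 2*d + 1 = 1 + 2*d)
b(M, v) = -5/709 (b(M, v) = 1/(⅕ - 142) = 1/(-709/5) = -5/709)
(o(R(5)) - 53*100) - b(-13, -5) = ((1 + 2*5) - 53*100) - 1*(-5/709) = ((1 + 10) - 5300) + 5/709 = (11 - 5300) + 5/709 = -5289 + 5/709 = -3749896/709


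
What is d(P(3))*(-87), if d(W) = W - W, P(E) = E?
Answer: 0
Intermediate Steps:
d(W) = 0
d(P(3))*(-87) = 0*(-87) = 0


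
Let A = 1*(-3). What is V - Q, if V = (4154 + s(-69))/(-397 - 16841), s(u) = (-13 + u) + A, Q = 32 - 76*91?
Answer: 9127871/1326 ≈ 6883.8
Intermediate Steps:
A = -3
Q = -6884 (Q = 32 - 6916 = -6884)
s(u) = -16 + u (s(u) = (-13 + u) - 3 = -16 + u)
V = -313/1326 (V = (4154 + (-16 - 69))/(-397 - 16841) = (4154 - 85)/(-17238) = 4069*(-1/17238) = -313/1326 ≈ -0.23605)
V - Q = -313/1326 - 1*(-6884) = -313/1326 + 6884 = 9127871/1326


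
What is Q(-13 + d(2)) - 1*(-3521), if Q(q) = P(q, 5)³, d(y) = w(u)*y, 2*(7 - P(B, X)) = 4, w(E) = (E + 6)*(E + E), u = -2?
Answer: 3646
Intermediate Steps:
w(E) = 2*E*(6 + E) (w(E) = (6 + E)*(2*E) = 2*E*(6 + E))
P(B, X) = 5 (P(B, X) = 7 - ½*4 = 7 - 2 = 5)
d(y) = -16*y (d(y) = (2*(-2)*(6 - 2))*y = (2*(-2)*4)*y = -16*y)
Q(q) = 125 (Q(q) = 5³ = 125)
Q(-13 + d(2)) - 1*(-3521) = 125 - 1*(-3521) = 125 + 3521 = 3646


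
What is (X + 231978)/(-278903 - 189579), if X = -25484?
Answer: -103247/234241 ≈ -0.44077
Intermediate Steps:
(X + 231978)/(-278903 - 189579) = (-25484 + 231978)/(-278903 - 189579) = 206494/(-468482) = 206494*(-1/468482) = -103247/234241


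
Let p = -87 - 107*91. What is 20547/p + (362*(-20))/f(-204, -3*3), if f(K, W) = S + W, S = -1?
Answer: 7092029/9824 ≈ 721.91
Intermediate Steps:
p = -9824 (p = -87 - 9737 = -9824)
f(K, W) = -1 + W
20547/p + (362*(-20))/f(-204, -3*3) = 20547/(-9824) + (362*(-20))/(-1 - 3*3) = 20547*(-1/9824) - 7240/(-1 - 9) = -20547/9824 - 7240/(-10) = -20547/9824 - 7240*(-1/10) = -20547/9824 + 724 = 7092029/9824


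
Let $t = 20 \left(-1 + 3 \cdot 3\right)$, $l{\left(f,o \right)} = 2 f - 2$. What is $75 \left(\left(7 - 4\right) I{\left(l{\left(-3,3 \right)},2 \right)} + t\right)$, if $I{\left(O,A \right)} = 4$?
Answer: $12900$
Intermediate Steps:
$l{\left(f,o \right)} = -2 + 2 f$
$t = 160$ ($t = 20 \left(-1 + 9\right) = 20 \cdot 8 = 160$)
$75 \left(\left(7 - 4\right) I{\left(l{\left(-3,3 \right)},2 \right)} + t\right) = 75 \left(\left(7 - 4\right) 4 + 160\right) = 75 \left(3 \cdot 4 + 160\right) = 75 \left(12 + 160\right) = 75 \cdot 172 = 12900$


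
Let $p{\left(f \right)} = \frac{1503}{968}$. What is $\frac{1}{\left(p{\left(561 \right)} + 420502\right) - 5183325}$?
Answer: $- \frac{968}{4610411161} \approx -2.0996 \cdot 10^{-7}$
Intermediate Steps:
$p{\left(f \right)} = \frac{1503}{968}$ ($p{\left(f \right)} = 1503 \cdot \frac{1}{968} = \frac{1503}{968}$)
$\frac{1}{\left(p{\left(561 \right)} + 420502\right) - 5183325} = \frac{1}{\left(\frac{1503}{968} + 420502\right) - 5183325} = \frac{1}{\frac{407047439}{968} - 5183325} = \frac{1}{- \frac{4610411161}{968}} = - \frac{968}{4610411161}$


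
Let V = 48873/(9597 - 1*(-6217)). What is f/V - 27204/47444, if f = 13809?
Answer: 863273242871/193227551 ≈ 4467.6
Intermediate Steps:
V = 48873/15814 (V = 48873/(9597 + 6217) = 48873/15814 ≈ 3.0905)
f/V - 27204/47444 = 13809/(48873/15814) - 27204/47444 = 13809*(15814/48873) - 27204*1/47444 = 72791842/16291 - 6801/11861 = 863273242871/193227551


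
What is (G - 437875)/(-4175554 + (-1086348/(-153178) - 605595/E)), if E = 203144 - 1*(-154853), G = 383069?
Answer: 1502705558161798/114487831422285059 ≈ 0.013125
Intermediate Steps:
E = 357997 (E = 203144 + 154853 = 357997)
(G - 437875)/(-4175554 + (-1086348/(-153178) - 605595/E)) = (383069 - 437875)/(-4175554 + (-1086348/(-153178) - 605595/357997)) = -54806/(-4175554 + (-1086348*(-1/153178) - 605595*1/357997)) = -54806/(-4175554 + (543174/76589 - 605595/357997)) = -54806/(-4175554 + 148072747023/27418632233) = -54806/(-114487831422285059/27418632233) = -54806*(-27418632233/114487831422285059) = 1502705558161798/114487831422285059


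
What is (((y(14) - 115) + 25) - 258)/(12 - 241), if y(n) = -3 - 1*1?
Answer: 352/229 ≈ 1.5371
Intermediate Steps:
y(n) = -4 (y(n) = -3 - 1 = -4)
(((y(14) - 115) + 25) - 258)/(12 - 241) = (((-4 - 115) + 25) - 258)/(12 - 241) = ((-119 + 25) - 258)/(-229) = (-94 - 258)*(-1/229) = -352*(-1/229) = 352/229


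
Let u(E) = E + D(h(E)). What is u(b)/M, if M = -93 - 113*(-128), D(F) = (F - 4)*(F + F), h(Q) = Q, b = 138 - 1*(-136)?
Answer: 148234/14371 ≈ 10.315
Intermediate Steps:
b = 274 (b = 138 + 136 = 274)
D(F) = 2*F*(-4 + F) (D(F) = (-4 + F)*(2*F) = 2*F*(-4 + F))
u(E) = E + 2*E*(-4 + E)
M = 14371 (M = -93 + 14464 = 14371)
u(b)/M = (274*(-7 + 2*274))/14371 = (274*(-7 + 548))*(1/14371) = (274*541)*(1/14371) = 148234*(1/14371) = 148234/14371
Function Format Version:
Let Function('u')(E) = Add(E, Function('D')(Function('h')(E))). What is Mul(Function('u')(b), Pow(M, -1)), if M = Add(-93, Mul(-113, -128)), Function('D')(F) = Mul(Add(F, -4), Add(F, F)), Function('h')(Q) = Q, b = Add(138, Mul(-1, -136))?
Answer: Rational(148234, 14371) ≈ 10.315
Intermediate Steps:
b = 274 (b = Add(138, 136) = 274)
Function('D')(F) = Mul(2, F, Add(-4, F)) (Function('D')(F) = Mul(Add(-4, F), Mul(2, F)) = Mul(2, F, Add(-4, F)))
Function('u')(E) = Add(E, Mul(2, E, Add(-4, E)))
M = 14371 (M = Add(-93, 14464) = 14371)
Mul(Function('u')(b), Pow(M, -1)) = Mul(Mul(274, Add(-7, Mul(2, 274))), Pow(14371, -1)) = Mul(Mul(274, Add(-7, 548)), Rational(1, 14371)) = Mul(Mul(274, 541), Rational(1, 14371)) = Mul(148234, Rational(1, 14371)) = Rational(148234, 14371)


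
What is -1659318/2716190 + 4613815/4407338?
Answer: 2609411444683/5985583701110 ≈ 0.43595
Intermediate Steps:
-1659318/2716190 + 4613815/4407338 = -1659318*1/2716190 + 4613815*(1/4407338) = -829659/1358095 + 4613815/4407338 = 2609411444683/5985583701110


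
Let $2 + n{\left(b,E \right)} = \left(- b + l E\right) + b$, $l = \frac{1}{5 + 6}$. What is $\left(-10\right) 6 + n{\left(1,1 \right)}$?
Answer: $- \frac{681}{11} \approx -61.909$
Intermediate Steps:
$l = \frac{1}{11} \approx 0.090909$
$n{\left(b,E \right)} = -2 + \frac{E}{11}$ ($n{\left(b,E \right)} = -2 + \left(\left(- b + \frac{E}{11}\right) + b\right) = -2 + \frac{E}{11}$)
$\left(-10\right) 6 + n{\left(1,1 \right)} = \left(-10\right) 6 + \left(-2 + \frac{1}{11} \cdot 1\right) = -60 + \left(-2 + \frac{1}{11}\right) = -60 - \frac{21}{11} = - \frac{681}{11}$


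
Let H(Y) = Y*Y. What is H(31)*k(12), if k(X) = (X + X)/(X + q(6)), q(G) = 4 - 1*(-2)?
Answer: 3844/3 ≈ 1281.3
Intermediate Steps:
q(G) = 6 (q(G) = 4 + 2 = 6)
H(Y) = Y²
k(X) = 2*X/(6 + X) (k(X) = (X + X)/(X + 6) = (2*X)/(6 + X) = 2*X/(6 + X))
H(31)*k(12) = 31²*(2*12/(6 + 12)) = 961*(2*12/18) = 961*(2*12*(1/18)) = 961*(4/3) = 3844/3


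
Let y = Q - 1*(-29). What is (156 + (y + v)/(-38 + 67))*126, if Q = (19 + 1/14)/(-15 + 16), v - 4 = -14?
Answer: 574821/29 ≈ 19821.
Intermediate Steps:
v = -10 (v = 4 - 14 = -10)
Q = 267/14 (Q = (19 + 1/14)/1 = (267/14)*1 = 267/14 ≈ 19.071)
y = 673/14 (y = 267/14 - 1*(-29) = 267/14 + 29 = 673/14 ≈ 48.071)
(156 + (y + v)/(-38 + 67))*126 = (156 + (673/14 - 10)/(-38 + 67))*126 = (156 + (533/14)/29)*126 = (156 + (533/14)*(1/29))*126 = (156 + 533/406)*126 = (63869/406)*126 = 574821/29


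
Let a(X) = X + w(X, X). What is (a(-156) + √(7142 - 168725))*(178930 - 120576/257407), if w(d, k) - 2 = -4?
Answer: -7277118801572/257407 + 46057713934*I*√161583/257407 ≈ -2.8271e+7 + 7.1925e+7*I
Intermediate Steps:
w(d, k) = -2 (w(d, k) = 2 - 4 = -2)
a(X) = -2 + X (a(X) = X - 2 = -2 + X)
(a(-156) + √(7142 - 168725))*(178930 - 120576/257407) = ((-2 - 156) + √(7142 - 168725))*(178930 - 120576/257407) = (-158 + √(-161583))*(178930 - 120576*1/257407) = (-158 + I*√161583)*(178930 - 120576/257407) = (-158 + I*√161583)*(46057713934/257407) = -7277118801572/257407 + 46057713934*I*√161583/257407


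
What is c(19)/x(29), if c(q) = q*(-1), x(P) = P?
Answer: -19/29 ≈ -0.65517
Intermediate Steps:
c(q) = -q
c(19)/x(29) = -1*19/29 = -19*1/29 = -19/29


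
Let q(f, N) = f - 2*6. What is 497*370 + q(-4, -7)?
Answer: 183874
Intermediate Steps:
q(f, N) = -12 + f (q(f, N) = f - 12 = -12 + f)
497*370 + q(-4, -7) = 497*370 + (-12 - 4) = 183890 - 16 = 183874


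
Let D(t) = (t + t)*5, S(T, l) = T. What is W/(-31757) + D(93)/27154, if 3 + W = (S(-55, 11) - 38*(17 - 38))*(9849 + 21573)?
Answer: -28814658846/39196799 ≈ -735.13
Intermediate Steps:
D(t) = 10*t (D(t) = (2*t)*5 = 10*t)
W = 23346543 (W = -3 + (-55 - 38*(17 - 38))*(9849 + 21573) = -3 + (-55 - 38*(-21))*31422 = -3 + (-55 + 798)*31422 = -3 + 743*31422 = -3 + 23346546 = 23346543)
W/(-31757) + D(93)/27154 = 23346543/(-31757) + (10*93)/27154 = 23346543*(-1/31757) + 930*(1/27154) = -2122413/2887 + 465/13577 = -28814658846/39196799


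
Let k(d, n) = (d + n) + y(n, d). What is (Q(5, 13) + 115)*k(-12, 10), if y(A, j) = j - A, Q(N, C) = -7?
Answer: -2592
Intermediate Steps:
k(d, n) = 2*d (k(d, n) = (d + n) + (d - n) = 2*d)
(Q(5, 13) + 115)*k(-12, 10) = (-7 + 115)*(2*(-12)) = 108*(-24) = -2592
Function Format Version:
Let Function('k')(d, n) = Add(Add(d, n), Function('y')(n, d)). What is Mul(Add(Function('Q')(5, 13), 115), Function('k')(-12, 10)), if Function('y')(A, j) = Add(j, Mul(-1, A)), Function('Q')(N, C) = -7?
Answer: -2592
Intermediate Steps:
Function('k')(d, n) = Mul(2, d) (Function('k')(d, n) = Add(Add(d, n), Add(d, Mul(-1, n))) = Mul(2, d))
Mul(Add(Function('Q')(5, 13), 115), Function('k')(-12, 10)) = Mul(Add(-7, 115), Mul(2, -12)) = Mul(108, -24) = -2592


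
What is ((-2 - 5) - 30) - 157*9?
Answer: -1450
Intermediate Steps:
((-2 - 5) - 30) - 157*9 = (-7 - 30) - 1413 = -37 - 1413 = -1450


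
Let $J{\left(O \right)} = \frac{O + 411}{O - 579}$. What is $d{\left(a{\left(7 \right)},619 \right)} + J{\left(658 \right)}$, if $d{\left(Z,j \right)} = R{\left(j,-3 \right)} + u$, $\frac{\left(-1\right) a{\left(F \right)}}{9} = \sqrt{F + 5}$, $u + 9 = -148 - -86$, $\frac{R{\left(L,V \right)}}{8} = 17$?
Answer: $\frac{6204}{79} \approx 78.532$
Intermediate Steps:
$R{\left(L,V \right)} = 136$ ($R{\left(L,V \right)} = 8 \cdot 17 = 136$)
$u = -71$ ($u = -9 - 62 = -71$)
$a{\left(F \right)} = - 9 \sqrt{5 + F}$ ($a{\left(F \right)} = - 9 \sqrt{F + 5} = - 9 \sqrt{5 + F}$)
$J{\left(O \right)} = \frac{411 + O}{-579 + O}$
$d{\left(Z,j \right)} = 65$ ($d{\left(Z,j \right)} = 136 - 71 = 65$)
$d{\left(a{\left(7 \right)},619 \right)} + J{\left(658 \right)} = 65 + \frac{411 + 658}{-579 + 658} = 65 + \frac{1}{79} \cdot 1069 = 65 + \frac{1069}{79} = \frac{6204}{79}$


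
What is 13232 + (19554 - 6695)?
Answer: 26091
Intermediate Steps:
13232 + (19554 - 6695) = 13232 + 12859 = 26091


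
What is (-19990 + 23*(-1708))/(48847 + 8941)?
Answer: -29637/28894 ≈ -1.0257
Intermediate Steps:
(-19990 + 23*(-1708))/(48847 + 8941) = (-19990 - 39284)/57788 = -59274*1/57788 = -29637/28894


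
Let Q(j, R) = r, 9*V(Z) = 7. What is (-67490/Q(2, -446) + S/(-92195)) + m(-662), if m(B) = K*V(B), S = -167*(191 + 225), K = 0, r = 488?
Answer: -3094169107/22495580 ≈ -137.55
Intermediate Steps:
V(Z) = 7/9 (V(Z) = (⅑)*7 = 7/9)
Q(j, R) = 488
S = -69472 (S = -167*416 = -69472)
m(B) = 0 (m(B) = 0*(7/9) = 0)
(-67490/Q(2, -446) + S/(-92195)) + m(-662) = (-67490/488 - 69472/(-92195)) + 0 = (-67490*1/488 - 69472*(-1/92195)) + 0 = (-33745/244 + 69472/92195) + 0 = -3094169107/22495580 + 0 = -3094169107/22495580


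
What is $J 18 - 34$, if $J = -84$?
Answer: $-1546$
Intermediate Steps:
$J 18 - 34 = \left(-84\right) 18 - 34 = -1512 - 34 = -1546$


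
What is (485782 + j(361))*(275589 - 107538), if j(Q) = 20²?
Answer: 81703371282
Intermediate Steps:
j(Q) = 400
(485782 + j(361))*(275589 - 107538) = (485782 + 400)*(275589 - 107538) = 486182*168051 = 81703371282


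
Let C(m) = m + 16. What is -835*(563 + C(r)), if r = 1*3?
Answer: -485970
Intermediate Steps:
r = 3
C(m) = 16 + m
-835*(563 + C(r)) = -835*(563 + (16 + 3)) = -835*(563 + 19) = -835*582 = -485970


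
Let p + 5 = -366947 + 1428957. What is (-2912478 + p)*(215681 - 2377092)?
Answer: 3999632697403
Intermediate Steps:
p = 1062005 (p = -5 + (-366947 + 1428957) = -5 + 1062010 = 1062005)
(-2912478 + p)*(215681 - 2377092) = (-2912478 + 1062005)*(215681 - 2377092) = -1850473*(-2161411) = 3999632697403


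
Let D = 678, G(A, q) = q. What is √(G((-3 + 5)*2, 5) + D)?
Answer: √683 ≈ 26.134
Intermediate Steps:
√(G((-3 + 5)*2, 5) + D) = √(5 + 678) = √683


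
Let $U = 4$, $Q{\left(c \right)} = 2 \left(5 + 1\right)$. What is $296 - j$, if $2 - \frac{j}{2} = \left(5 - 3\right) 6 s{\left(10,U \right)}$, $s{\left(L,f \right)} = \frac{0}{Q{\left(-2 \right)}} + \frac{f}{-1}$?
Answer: $196$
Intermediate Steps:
$Q{\left(c \right)} = 12$ ($Q{\left(c \right)} = 2 \cdot 6 = 12$)
$s{\left(L,f \right)} = - f$ ($s{\left(L,f \right)} = \frac{0}{12} + \frac{f}{-1} = 0 \cdot \frac{1}{12} + f \left(-1\right) = 0 - f = - f$)
$j = 100$ ($j = 4 - 2 \left(5 - 3\right) 6 \left(\left(-1\right) 4\right) = 4 - 2 \cdot 2 \cdot 6 \left(-4\right) = 4 - 2 \cdot 12 \left(-4\right) = 4 - -96 = 4 + 96 = 100$)
$296 - j = 296 - 100 = 196$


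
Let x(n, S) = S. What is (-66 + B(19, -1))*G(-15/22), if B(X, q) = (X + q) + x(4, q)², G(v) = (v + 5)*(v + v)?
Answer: 66975/242 ≈ 276.76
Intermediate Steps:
G(v) = 2*v*(5 + v) (G(v) = (5 + v)*(2*v) = 2*v*(5 + v))
B(X, q) = X + q + q² (B(X, q) = (X + q) + q² = X + q + q²)
(-66 + B(19, -1))*G(-15/22) = (-66 + (19 - 1 + (-1)²))*(2*(-15/22)*(5 - 15/22)) = (-66 + (19 - 1 + 1))*(2*(-15*1/22)*(5 - 15*1/22)) = (-66 + 19)*(2*(-15/22)*(5 - 15/22)) = -94*(-15)*95/(22*22) = -47*(-1425/242) = 66975/242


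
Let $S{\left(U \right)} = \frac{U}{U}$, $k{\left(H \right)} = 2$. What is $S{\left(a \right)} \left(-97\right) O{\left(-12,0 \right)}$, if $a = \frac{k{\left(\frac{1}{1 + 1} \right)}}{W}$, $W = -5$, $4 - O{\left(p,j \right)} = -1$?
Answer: $-485$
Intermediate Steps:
$O{\left(p,j \right)} = 5$ ($O{\left(p,j \right)} = 4 - -1 = 4 + 1 = 5$)
$a = - \frac{2}{5}$ ($a = \frac{2}{-5} = 2 \left(- \frac{1}{5}\right) = - \frac{2}{5} \approx -0.4$)
$S{\left(U \right)} = 1$
$S{\left(a \right)} \left(-97\right) O{\left(-12,0 \right)} = 1 \left(-97\right) 5 = \left(-97\right) 5 = -485$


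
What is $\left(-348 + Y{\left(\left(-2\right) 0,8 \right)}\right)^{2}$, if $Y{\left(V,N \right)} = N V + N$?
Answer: $115600$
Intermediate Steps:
$Y{\left(V,N \right)} = N + N V$
$\left(-348 + Y{\left(\left(-2\right) 0,8 \right)}\right)^{2} = \left(-348 + 8 \left(1 - 0\right)\right)^{2} = \left(-348 + 8 \left(1 + 0\right)\right)^{2} = \left(-348 + 8 \cdot 1\right)^{2} = \left(-348 + 8\right)^{2} = \left(-340\right)^{2} = 115600$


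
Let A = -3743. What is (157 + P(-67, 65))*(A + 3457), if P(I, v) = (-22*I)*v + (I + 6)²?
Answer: -28510768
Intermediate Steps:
P(I, v) = (6 + I)² - 22*I*v (P(I, v) = -22*I*v + (6 + I)² = (6 + I)² - 22*I*v)
(157 + P(-67, 65))*(A + 3457) = (157 + ((6 - 67)² - 22*(-67)*65))*(-3743 + 3457) = (157 + ((-61)² + 95810))*(-286) = (157 + (3721 + 95810))*(-286) = (157 + 99531)*(-286) = 99688*(-286) = -28510768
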